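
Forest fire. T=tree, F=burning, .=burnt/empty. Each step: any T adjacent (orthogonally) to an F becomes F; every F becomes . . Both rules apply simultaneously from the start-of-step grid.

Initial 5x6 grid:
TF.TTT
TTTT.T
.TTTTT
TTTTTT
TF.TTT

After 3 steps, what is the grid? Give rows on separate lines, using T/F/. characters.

Step 1: 4 trees catch fire, 2 burn out
  F..TTT
  TFTT.T
  .TTTTT
  TFTTTT
  F..TTT
Step 2: 5 trees catch fire, 4 burn out
  ...TTT
  F.FT.T
  .FTTTT
  F.FTTT
  ...TTT
Step 3: 3 trees catch fire, 5 burn out
  ...TTT
  ...F.T
  ..FTTT
  ...FTT
  ...TTT

...TTT
...F.T
..FTTT
...FTT
...TTT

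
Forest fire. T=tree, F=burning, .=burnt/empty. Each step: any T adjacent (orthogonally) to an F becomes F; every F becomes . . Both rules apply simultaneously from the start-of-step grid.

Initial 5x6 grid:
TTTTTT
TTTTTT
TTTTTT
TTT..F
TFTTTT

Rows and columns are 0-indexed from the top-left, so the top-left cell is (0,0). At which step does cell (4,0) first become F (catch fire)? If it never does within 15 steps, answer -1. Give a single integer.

Step 1: cell (4,0)='F' (+5 fires, +2 burnt)
  -> target ignites at step 1
Step 2: cell (4,0)='.' (+7 fires, +5 burnt)
Step 3: cell (4,0)='.' (+6 fires, +7 burnt)
Step 4: cell (4,0)='.' (+5 fires, +6 burnt)
Step 5: cell (4,0)='.' (+3 fires, +5 burnt)
Step 6: cell (4,0)='.' (+0 fires, +3 burnt)
  fire out at step 6

1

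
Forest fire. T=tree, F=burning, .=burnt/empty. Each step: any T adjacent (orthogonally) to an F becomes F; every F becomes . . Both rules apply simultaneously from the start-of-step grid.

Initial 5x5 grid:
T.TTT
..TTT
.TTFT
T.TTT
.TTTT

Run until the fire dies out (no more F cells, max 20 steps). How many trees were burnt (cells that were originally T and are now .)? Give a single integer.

Step 1: +4 fires, +1 burnt (F count now 4)
Step 2: +7 fires, +4 burnt (F count now 7)
Step 3: +4 fires, +7 burnt (F count now 4)
Step 4: +1 fires, +4 burnt (F count now 1)
Step 5: +0 fires, +1 burnt (F count now 0)
Fire out after step 5
Initially T: 18, now '.': 23
Total burnt (originally-T cells now '.'): 16

Answer: 16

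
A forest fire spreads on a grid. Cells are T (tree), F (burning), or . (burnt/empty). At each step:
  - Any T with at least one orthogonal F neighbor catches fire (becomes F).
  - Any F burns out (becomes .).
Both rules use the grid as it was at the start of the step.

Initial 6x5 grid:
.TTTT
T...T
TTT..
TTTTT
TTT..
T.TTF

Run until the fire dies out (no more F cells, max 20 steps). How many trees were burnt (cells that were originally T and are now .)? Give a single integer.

Answer: 15

Derivation:
Step 1: +1 fires, +1 burnt (F count now 1)
Step 2: +1 fires, +1 burnt (F count now 1)
Step 3: +1 fires, +1 burnt (F count now 1)
Step 4: +2 fires, +1 burnt (F count now 2)
Step 5: +4 fires, +2 burnt (F count now 4)
Step 6: +4 fires, +4 burnt (F count now 4)
Step 7: +1 fires, +4 burnt (F count now 1)
Step 8: +1 fires, +1 burnt (F count now 1)
Step 9: +0 fires, +1 burnt (F count now 0)
Fire out after step 9
Initially T: 20, now '.': 25
Total burnt (originally-T cells now '.'): 15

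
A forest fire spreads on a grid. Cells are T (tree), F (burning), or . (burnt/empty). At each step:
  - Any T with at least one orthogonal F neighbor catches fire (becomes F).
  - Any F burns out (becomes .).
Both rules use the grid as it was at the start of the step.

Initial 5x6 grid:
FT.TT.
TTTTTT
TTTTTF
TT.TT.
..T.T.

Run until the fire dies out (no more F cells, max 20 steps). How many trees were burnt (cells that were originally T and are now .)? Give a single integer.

Answer: 19

Derivation:
Step 1: +4 fires, +2 burnt (F count now 4)
Step 2: +5 fires, +4 burnt (F count now 5)
Step 3: +8 fires, +5 burnt (F count now 8)
Step 4: +2 fires, +8 burnt (F count now 2)
Step 5: +0 fires, +2 burnt (F count now 0)
Fire out after step 5
Initially T: 20, now '.': 29
Total burnt (originally-T cells now '.'): 19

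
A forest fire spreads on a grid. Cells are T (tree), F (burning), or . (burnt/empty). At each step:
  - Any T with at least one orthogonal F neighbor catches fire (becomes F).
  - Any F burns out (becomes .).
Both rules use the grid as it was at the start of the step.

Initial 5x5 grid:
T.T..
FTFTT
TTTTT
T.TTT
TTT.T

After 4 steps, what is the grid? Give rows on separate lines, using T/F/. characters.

Step 1: 6 trees catch fire, 2 burn out
  F.F..
  .F.FT
  FTFTT
  T.TTT
  TTT.T
Step 2: 5 trees catch fire, 6 burn out
  .....
  ....F
  .F.FT
  F.FTT
  TTT.T
Step 3: 4 trees catch fire, 5 burn out
  .....
  .....
  ....F
  ...FT
  FTF.T
Step 4: 2 trees catch fire, 4 burn out
  .....
  .....
  .....
  ....F
  .F..T

.....
.....
.....
....F
.F..T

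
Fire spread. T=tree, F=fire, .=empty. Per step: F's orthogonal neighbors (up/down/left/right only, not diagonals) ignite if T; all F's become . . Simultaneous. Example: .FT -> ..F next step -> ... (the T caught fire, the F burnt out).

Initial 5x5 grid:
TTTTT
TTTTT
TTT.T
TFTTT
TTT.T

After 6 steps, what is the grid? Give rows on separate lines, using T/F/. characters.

Step 1: 4 trees catch fire, 1 burn out
  TTTTT
  TTTTT
  TFT.T
  F.FTT
  TFT.T
Step 2: 6 trees catch fire, 4 burn out
  TTTTT
  TFTTT
  F.F.T
  ...FT
  F.F.T
Step 3: 4 trees catch fire, 6 burn out
  TFTTT
  F.FTT
  ....T
  ....F
  ....T
Step 4: 5 trees catch fire, 4 burn out
  F.FTT
  ...FT
  ....F
  .....
  ....F
Step 5: 2 trees catch fire, 5 burn out
  ...FT
  ....F
  .....
  .....
  .....
Step 6: 1 trees catch fire, 2 burn out
  ....F
  .....
  .....
  .....
  .....

....F
.....
.....
.....
.....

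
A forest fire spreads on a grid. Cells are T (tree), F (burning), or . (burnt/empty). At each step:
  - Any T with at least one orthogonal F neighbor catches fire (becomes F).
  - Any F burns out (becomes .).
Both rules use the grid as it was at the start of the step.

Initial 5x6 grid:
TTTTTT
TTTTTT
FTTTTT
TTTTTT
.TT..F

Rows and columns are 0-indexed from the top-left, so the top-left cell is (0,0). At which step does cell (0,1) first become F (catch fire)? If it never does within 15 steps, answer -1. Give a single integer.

Step 1: cell (0,1)='T' (+4 fires, +2 burnt)
Step 2: cell (0,1)='T' (+6 fires, +4 burnt)
Step 3: cell (0,1)='F' (+8 fires, +6 burnt)
  -> target ignites at step 3
Step 4: cell (0,1)='.' (+5 fires, +8 burnt)
Step 5: cell (0,1)='.' (+2 fires, +5 burnt)
Step 6: cell (0,1)='.' (+0 fires, +2 burnt)
  fire out at step 6

3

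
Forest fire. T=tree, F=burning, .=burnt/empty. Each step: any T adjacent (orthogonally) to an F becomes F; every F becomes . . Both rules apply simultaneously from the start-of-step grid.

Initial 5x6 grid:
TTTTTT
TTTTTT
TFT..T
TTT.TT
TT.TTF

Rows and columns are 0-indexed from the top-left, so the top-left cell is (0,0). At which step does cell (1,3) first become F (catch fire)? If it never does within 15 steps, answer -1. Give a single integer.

Step 1: cell (1,3)='T' (+6 fires, +2 burnt)
Step 2: cell (1,3)='T' (+9 fires, +6 burnt)
Step 3: cell (1,3)='F' (+5 fires, +9 burnt)
  -> target ignites at step 3
Step 4: cell (1,3)='.' (+3 fires, +5 burnt)
Step 5: cell (1,3)='.' (+1 fires, +3 burnt)
Step 6: cell (1,3)='.' (+0 fires, +1 burnt)
  fire out at step 6

3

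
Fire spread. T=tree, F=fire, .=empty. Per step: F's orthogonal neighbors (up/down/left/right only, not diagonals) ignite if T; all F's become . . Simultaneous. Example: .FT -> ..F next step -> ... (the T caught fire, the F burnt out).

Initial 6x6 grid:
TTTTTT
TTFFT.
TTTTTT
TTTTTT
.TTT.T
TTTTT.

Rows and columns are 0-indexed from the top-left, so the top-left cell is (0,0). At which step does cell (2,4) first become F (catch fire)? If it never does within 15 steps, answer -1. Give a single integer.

Step 1: cell (2,4)='T' (+6 fires, +2 burnt)
Step 2: cell (2,4)='F' (+7 fires, +6 burnt)
  -> target ignites at step 2
Step 3: cell (2,4)='.' (+8 fires, +7 burnt)
Step 4: cell (2,4)='.' (+5 fires, +8 burnt)
Step 5: cell (2,4)='.' (+3 fires, +5 burnt)
Step 6: cell (2,4)='.' (+1 fires, +3 burnt)
Step 7: cell (2,4)='.' (+0 fires, +1 burnt)
  fire out at step 7

2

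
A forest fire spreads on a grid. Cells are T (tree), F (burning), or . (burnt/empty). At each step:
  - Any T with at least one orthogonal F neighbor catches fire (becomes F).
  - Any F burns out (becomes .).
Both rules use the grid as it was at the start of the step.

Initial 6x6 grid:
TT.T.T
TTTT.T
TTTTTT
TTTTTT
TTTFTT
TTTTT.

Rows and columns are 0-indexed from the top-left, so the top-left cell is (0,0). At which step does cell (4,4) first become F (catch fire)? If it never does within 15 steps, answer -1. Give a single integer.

Step 1: cell (4,4)='F' (+4 fires, +1 burnt)
  -> target ignites at step 1
Step 2: cell (4,4)='.' (+7 fires, +4 burnt)
Step 3: cell (4,4)='.' (+7 fires, +7 burnt)
Step 4: cell (4,4)='.' (+6 fires, +7 burnt)
Step 5: cell (4,4)='.' (+3 fires, +6 burnt)
Step 6: cell (4,4)='.' (+3 fires, +3 burnt)
Step 7: cell (4,4)='.' (+1 fires, +3 burnt)
Step 8: cell (4,4)='.' (+0 fires, +1 burnt)
  fire out at step 8

1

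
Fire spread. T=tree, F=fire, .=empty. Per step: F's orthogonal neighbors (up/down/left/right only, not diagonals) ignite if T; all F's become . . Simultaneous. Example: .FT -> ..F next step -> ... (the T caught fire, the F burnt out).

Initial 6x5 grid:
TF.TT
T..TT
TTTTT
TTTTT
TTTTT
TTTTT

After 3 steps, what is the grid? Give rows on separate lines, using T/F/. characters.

Step 1: 1 trees catch fire, 1 burn out
  F..TT
  T..TT
  TTTTT
  TTTTT
  TTTTT
  TTTTT
Step 2: 1 trees catch fire, 1 burn out
  ...TT
  F..TT
  TTTTT
  TTTTT
  TTTTT
  TTTTT
Step 3: 1 trees catch fire, 1 burn out
  ...TT
  ...TT
  FTTTT
  TTTTT
  TTTTT
  TTTTT

...TT
...TT
FTTTT
TTTTT
TTTTT
TTTTT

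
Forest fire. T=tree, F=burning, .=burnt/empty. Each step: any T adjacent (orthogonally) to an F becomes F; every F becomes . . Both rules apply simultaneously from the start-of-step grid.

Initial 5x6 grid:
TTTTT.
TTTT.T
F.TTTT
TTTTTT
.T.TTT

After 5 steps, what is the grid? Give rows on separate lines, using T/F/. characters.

Step 1: 2 trees catch fire, 1 burn out
  TTTTT.
  FTTT.T
  ..TTTT
  FTTTTT
  .T.TTT
Step 2: 3 trees catch fire, 2 burn out
  FTTTT.
  .FTT.T
  ..TTTT
  .FTTTT
  .T.TTT
Step 3: 4 trees catch fire, 3 burn out
  .FTTT.
  ..FT.T
  ..TTTT
  ..FTTT
  .F.TTT
Step 4: 4 trees catch fire, 4 burn out
  ..FTT.
  ...F.T
  ..FTTT
  ...FTT
  ...TTT
Step 5: 4 trees catch fire, 4 burn out
  ...FT.
  .....T
  ...FTT
  ....FT
  ...FTT

...FT.
.....T
...FTT
....FT
...FTT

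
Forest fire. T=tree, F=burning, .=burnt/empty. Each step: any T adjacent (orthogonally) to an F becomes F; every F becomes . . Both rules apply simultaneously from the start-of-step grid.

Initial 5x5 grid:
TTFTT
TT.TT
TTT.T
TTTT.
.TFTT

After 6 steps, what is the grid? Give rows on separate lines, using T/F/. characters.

Step 1: 5 trees catch fire, 2 burn out
  TF.FT
  TT.TT
  TTT.T
  TTFT.
  .F.FT
Step 2: 8 trees catch fire, 5 burn out
  F...F
  TF.FT
  TTF.T
  TF.F.
  ....F
Step 3: 4 trees catch fire, 8 burn out
  .....
  F...F
  TF..T
  F....
  .....
Step 4: 2 trees catch fire, 4 burn out
  .....
  .....
  F...F
  .....
  .....
Step 5: 0 trees catch fire, 2 burn out
  .....
  .....
  .....
  .....
  .....
Step 6: 0 trees catch fire, 0 burn out
  .....
  .....
  .....
  .....
  .....

.....
.....
.....
.....
.....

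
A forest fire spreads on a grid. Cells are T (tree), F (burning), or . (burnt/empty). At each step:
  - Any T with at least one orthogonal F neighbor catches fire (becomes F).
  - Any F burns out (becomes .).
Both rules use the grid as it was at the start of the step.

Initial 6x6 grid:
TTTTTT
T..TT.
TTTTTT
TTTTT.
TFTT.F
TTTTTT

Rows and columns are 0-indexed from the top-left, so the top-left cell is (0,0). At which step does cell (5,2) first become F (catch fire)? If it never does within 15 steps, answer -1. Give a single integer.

Step 1: cell (5,2)='T' (+5 fires, +2 burnt)
Step 2: cell (5,2)='F' (+7 fires, +5 burnt)
  -> target ignites at step 2
Step 3: cell (5,2)='.' (+4 fires, +7 burnt)
Step 4: cell (5,2)='.' (+3 fires, +4 burnt)
Step 5: cell (5,2)='.' (+3 fires, +3 burnt)
Step 6: cell (5,2)='.' (+4 fires, +3 burnt)
Step 7: cell (5,2)='.' (+2 fires, +4 burnt)
Step 8: cell (5,2)='.' (+1 fires, +2 burnt)
Step 9: cell (5,2)='.' (+0 fires, +1 burnt)
  fire out at step 9

2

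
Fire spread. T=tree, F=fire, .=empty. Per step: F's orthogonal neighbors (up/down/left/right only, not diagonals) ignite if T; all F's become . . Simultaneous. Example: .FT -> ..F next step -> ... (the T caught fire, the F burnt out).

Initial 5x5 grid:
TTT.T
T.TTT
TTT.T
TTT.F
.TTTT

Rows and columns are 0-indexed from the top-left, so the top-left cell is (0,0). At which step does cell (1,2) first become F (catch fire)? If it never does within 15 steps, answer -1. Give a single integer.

Step 1: cell (1,2)='T' (+2 fires, +1 burnt)
Step 2: cell (1,2)='T' (+2 fires, +2 burnt)
Step 3: cell (1,2)='T' (+3 fires, +2 burnt)
Step 4: cell (1,2)='F' (+3 fires, +3 burnt)
  -> target ignites at step 4
Step 5: cell (1,2)='.' (+3 fires, +3 burnt)
Step 6: cell (1,2)='.' (+3 fires, +3 burnt)
Step 7: cell (1,2)='.' (+2 fires, +3 burnt)
Step 8: cell (1,2)='.' (+1 fires, +2 burnt)
Step 9: cell (1,2)='.' (+0 fires, +1 burnt)
  fire out at step 9

4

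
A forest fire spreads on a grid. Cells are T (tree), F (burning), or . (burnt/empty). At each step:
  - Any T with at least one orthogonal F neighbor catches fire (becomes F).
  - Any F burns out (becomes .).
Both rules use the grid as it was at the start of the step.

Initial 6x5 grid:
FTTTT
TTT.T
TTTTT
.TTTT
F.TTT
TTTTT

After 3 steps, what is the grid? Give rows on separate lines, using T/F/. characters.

Step 1: 3 trees catch fire, 2 burn out
  .FTTT
  FTT.T
  TTTTT
  .TTTT
  ..TTT
  FTTTT
Step 2: 4 trees catch fire, 3 burn out
  ..FTT
  .FT.T
  FTTTT
  .TTTT
  ..TTT
  .FTTT
Step 3: 4 trees catch fire, 4 burn out
  ...FT
  ..F.T
  .FTTT
  .TTTT
  ..TTT
  ..FTT

...FT
..F.T
.FTTT
.TTTT
..TTT
..FTT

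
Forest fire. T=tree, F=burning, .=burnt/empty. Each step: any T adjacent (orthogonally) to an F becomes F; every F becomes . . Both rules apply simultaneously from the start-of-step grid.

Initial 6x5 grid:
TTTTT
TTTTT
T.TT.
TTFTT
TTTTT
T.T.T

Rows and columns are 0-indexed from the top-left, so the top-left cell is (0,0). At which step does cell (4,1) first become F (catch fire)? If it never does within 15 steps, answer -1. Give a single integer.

Step 1: cell (4,1)='T' (+4 fires, +1 burnt)
Step 2: cell (4,1)='F' (+7 fires, +4 burnt)
  -> target ignites at step 2
Step 3: cell (4,1)='.' (+6 fires, +7 burnt)
Step 4: cell (4,1)='.' (+6 fires, +6 burnt)
Step 5: cell (4,1)='.' (+2 fires, +6 burnt)
Step 6: cell (4,1)='.' (+0 fires, +2 burnt)
  fire out at step 6

2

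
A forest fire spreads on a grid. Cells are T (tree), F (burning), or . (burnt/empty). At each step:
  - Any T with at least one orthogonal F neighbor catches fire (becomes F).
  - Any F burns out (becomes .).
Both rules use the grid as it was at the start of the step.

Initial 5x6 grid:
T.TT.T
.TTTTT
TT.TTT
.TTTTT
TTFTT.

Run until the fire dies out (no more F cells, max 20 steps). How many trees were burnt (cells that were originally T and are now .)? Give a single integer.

Answer: 22

Derivation:
Step 1: +3 fires, +1 burnt (F count now 3)
Step 2: +4 fires, +3 burnt (F count now 4)
Step 3: +3 fires, +4 burnt (F count now 3)
Step 4: +5 fires, +3 burnt (F count now 5)
Step 5: +4 fires, +5 burnt (F count now 4)
Step 6: +2 fires, +4 burnt (F count now 2)
Step 7: +1 fires, +2 burnt (F count now 1)
Step 8: +0 fires, +1 burnt (F count now 0)
Fire out after step 8
Initially T: 23, now '.': 29
Total burnt (originally-T cells now '.'): 22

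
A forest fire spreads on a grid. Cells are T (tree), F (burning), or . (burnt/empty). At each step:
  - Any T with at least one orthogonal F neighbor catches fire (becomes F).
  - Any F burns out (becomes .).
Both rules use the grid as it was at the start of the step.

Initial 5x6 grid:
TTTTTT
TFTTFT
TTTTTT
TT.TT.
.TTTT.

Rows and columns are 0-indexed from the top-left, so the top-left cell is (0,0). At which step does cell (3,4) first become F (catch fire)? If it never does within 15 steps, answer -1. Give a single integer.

Step 1: cell (3,4)='T' (+8 fires, +2 burnt)
Step 2: cell (3,4)='F' (+10 fires, +8 burnt)
  -> target ignites at step 2
Step 3: cell (3,4)='.' (+4 fires, +10 burnt)
Step 4: cell (3,4)='.' (+2 fires, +4 burnt)
Step 5: cell (3,4)='.' (+0 fires, +2 burnt)
  fire out at step 5

2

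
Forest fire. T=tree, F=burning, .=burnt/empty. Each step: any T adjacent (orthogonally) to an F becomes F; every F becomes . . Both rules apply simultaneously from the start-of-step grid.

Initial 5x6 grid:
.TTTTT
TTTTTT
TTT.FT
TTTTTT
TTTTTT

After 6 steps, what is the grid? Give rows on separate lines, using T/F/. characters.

Step 1: 3 trees catch fire, 1 burn out
  .TTTTT
  TTTTFT
  TTT..F
  TTTTFT
  TTTTTT
Step 2: 6 trees catch fire, 3 burn out
  .TTTFT
  TTTF.F
  TTT...
  TTTF.F
  TTTTFT
Step 3: 6 trees catch fire, 6 burn out
  .TTF.F
  TTF...
  TTT...
  TTF...
  TTTF.F
Step 4: 5 trees catch fire, 6 burn out
  .TF...
  TF....
  TTF...
  TF....
  TTF...
Step 5: 5 trees catch fire, 5 burn out
  .F....
  F.....
  TF....
  F.....
  TF....
Step 6: 2 trees catch fire, 5 burn out
  ......
  ......
  F.....
  ......
  F.....

......
......
F.....
......
F.....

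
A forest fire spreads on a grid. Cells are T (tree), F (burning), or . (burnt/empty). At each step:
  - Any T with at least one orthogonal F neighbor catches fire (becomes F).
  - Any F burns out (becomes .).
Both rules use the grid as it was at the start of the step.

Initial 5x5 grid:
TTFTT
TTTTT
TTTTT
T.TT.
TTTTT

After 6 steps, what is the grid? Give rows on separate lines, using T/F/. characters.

Step 1: 3 trees catch fire, 1 burn out
  TF.FT
  TTFTT
  TTTTT
  T.TT.
  TTTTT
Step 2: 5 trees catch fire, 3 burn out
  F...F
  TF.FT
  TTFTT
  T.TT.
  TTTTT
Step 3: 5 trees catch fire, 5 burn out
  .....
  F...F
  TF.FT
  T.FT.
  TTTTT
Step 4: 4 trees catch fire, 5 burn out
  .....
  .....
  F...F
  T..F.
  TTFTT
Step 5: 3 trees catch fire, 4 burn out
  .....
  .....
  .....
  F....
  TF.FT
Step 6: 2 trees catch fire, 3 burn out
  .....
  .....
  .....
  .....
  F...F

.....
.....
.....
.....
F...F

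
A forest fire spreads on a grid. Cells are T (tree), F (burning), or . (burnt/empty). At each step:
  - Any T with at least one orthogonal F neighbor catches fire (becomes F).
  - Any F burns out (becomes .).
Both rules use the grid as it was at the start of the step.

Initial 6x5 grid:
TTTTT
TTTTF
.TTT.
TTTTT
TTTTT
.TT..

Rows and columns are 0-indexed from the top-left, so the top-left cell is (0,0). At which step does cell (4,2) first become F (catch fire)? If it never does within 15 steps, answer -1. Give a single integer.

Step 1: cell (4,2)='T' (+2 fires, +1 burnt)
Step 2: cell (4,2)='T' (+3 fires, +2 burnt)
Step 3: cell (4,2)='T' (+4 fires, +3 burnt)
Step 4: cell (4,2)='T' (+6 fires, +4 burnt)
Step 5: cell (4,2)='F' (+4 fires, +6 burnt)
  -> target ignites at step 5
Step 6: cell (4,2)='.' (+3 fires, +4 burnt)
Step 7: cell (4,2)='.' (+2 fires, +3 burnt)
Step 8: cell (4,2)='.' (+0 fires, +2 burnt)
  fire out at step 8

5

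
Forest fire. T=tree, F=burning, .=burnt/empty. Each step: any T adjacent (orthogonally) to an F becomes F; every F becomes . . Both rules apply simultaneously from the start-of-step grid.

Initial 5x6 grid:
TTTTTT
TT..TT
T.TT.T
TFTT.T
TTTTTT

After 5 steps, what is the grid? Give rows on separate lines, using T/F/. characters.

Step 1: 3 trees catch fire, 1 burn out
  TTTTTT
  TT..TT
  T.TT.T
  F.FT.T
  TFTTTT
Step 2: 5 trees catch fire, 3 burn out
  TTTTTT
  TT..TT
  F.FT.T
  ...F.T
  F.FTTT
Step 3: 3 trees catch fire, 5 burn out
  TTTTTT
  FT..TT
  ...F.T
  .....T
  ...FTT
Step 4: 3 trees catch fire, 3 burn out
  FTTTTT
  .F..TT
  .....T
  .....T
  ....FT
Step 5: 2 trees catch fire, 3 burn out
  .FTTTT
  ....TT
  .....T
  .....T
  .....F

.FTTTT
....TT
.....T
.....T
.....F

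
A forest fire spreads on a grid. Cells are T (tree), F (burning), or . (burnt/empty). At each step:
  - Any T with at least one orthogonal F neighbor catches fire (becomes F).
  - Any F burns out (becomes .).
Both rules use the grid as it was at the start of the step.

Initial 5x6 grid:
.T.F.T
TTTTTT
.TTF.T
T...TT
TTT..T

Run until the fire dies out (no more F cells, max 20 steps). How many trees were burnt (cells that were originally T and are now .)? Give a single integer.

Step 1: +2 fires, +2 burnt (F count now 2)
Step 2: +3 fires, +2 burnt (F count now 3)
Step 3: +2 fires, +3 burnt (F count now 2)
Step 4: +4 fires, +2 burnt (F count now 4)
Step 5: +1 fires, +4 burnt (F count now 1)
Step 6: +2 fires, +1 burnt (F count now 2)
Step 7: +0 fires, +2 burnt (F count now 0)
Fire out after step 7
Initially T: 18, now '.': 26
Total burnt (originally-T cells now '.'): 14

Answer: 14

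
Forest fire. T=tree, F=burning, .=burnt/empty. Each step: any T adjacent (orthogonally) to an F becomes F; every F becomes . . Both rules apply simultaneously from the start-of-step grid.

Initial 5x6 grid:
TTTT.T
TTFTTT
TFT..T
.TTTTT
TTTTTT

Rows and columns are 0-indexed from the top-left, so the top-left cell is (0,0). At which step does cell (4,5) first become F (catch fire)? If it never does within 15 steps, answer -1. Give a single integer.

Step 1: cell (4,5)='T' (+6 fires, +2 burnt)
Step 2: cell (4,5)='T' (+6 fires, +6 burnt)
Step 3: cell (4,5)='T' (+5 fires, +6 burnt)
Step 4: cell (4,5)='T' (+4 fires, +5 burnt)
Step 5: cell (4,5)='T' (+2 fires, +4 burnt)
Step 6: cell (4,5)='F' (+1 fires, +2 burnt)
  -> target ignites at step 6
Step 7: cell (4,5)='.' (+0 fires, +1 burnt)
  fire out at step 7

6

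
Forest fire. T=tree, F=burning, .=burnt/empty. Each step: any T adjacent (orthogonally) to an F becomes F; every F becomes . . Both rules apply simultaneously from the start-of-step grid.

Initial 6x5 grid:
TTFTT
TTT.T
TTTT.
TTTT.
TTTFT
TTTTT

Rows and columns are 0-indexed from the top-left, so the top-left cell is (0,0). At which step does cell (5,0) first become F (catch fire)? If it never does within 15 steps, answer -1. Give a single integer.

Step 1: cell (5,0)='T' (+7 fires, +2 burnt)
Step 2: cell (5,0)='T' (+9 fires, +7 burnt)
Step 3: cell (5,0)='T' (+6 fires, +9 burnt)
Step 4: cell (5,0)='F' (+3 fires, +6 burnt)
  -> target ignites at step 4
Step 5: cell (5,0)='.' (+0 fires, +3 burnt)
  fire out at step 5

4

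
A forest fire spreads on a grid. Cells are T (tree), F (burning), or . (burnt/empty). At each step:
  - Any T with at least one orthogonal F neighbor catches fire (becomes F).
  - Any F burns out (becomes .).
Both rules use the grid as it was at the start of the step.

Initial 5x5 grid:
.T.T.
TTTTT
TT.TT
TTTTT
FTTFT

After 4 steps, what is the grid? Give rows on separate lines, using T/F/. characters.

Step 1: 5 trees catch fire, 2 burn out
  .T.T.
  TTTTT
  TT.TT
  FTTFT
  .FF.F
Step 2: 5 trees catch fire, 5 burn out
  .T.T.
  TTTTT
  FT.FT
  .FF.F
  .....
Step 3: 4 trees catch fire, 5 burn out
  .T.T.
  FTTFT
  .F..F
  .....
  .....
Step 4: 4 trees catch fire, 4 burn out
  .T.F.
  .FF.F
  .....
  .....
  .....

.T.F.
.FF.F
.....
.....
.....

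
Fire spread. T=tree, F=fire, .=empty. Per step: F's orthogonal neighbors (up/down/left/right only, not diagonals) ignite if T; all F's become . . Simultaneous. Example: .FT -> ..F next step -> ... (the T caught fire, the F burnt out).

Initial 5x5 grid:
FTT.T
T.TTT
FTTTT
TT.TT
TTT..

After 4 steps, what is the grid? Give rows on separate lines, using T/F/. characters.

Step 1: 4 trees catch fire, 2 burn out
  .FT.T
  F.TTT
  .FTTT
  FT.TT
  TTT..
Step 2: 4 trees catch fire, 4 burn out
  ..F.T
  ..TTT
  ..FTT
  .F.TT
  FTT..
Step 3: 3 trees catch fire, 4 burn out
  ....T
  ..FTT
  ...FT
  ...TT
  .FT..
Step 4: 4 trees catch fire, 3 burn out
  ....T
  ...FT
  ....F
  ...FT
  ..F..

....T
...FT
....F
...FT
..F..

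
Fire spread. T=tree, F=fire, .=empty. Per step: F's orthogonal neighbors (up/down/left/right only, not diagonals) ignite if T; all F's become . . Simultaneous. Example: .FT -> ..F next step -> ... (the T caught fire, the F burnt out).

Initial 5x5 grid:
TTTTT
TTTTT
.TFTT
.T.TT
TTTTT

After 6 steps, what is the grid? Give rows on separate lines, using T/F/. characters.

Step 1: 3 trees catch fire, 1 burn out
  TTTTT
  TTFTT
  .F.FT
  .T.TT
  TTTTT
Step 2: 6 trees catch fire, 3 burn out
  TTFTT
  TF.FT
  ....F
  .F.FT
  TTTTT
Step 3: 7 trees catch fire, 6 burn out
  TF.FT
  F...F
  .....
  ....F
  TFTFT
Step 4: 5 trees catch fire, 7 burn out
  F...F
  .....
  .....
  .....
  F.F.F
Step 5: 0 trees catch fire, 5 burn out
  .....
  .....
  .....
  .....
  .....
Step 6: 0 trees catch fire, 0 burn out
  .....
  .....
  .....
  .....
  .....

.....
.....
.....
.....
.....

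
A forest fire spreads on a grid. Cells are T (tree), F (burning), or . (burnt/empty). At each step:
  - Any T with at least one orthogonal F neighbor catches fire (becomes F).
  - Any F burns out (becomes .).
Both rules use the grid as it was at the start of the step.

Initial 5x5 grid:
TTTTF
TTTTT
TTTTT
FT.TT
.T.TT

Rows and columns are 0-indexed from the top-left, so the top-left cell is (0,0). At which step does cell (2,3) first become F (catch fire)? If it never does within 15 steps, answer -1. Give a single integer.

Step 1: cell (2,3)='T' (+4 fires, +2 burnt)
Step 2: cell (2,3)='T' (+6 fires, +4 burnt)
Step 3: cell (2,3)='F' (+7 fires, +6 burnt)
  -> target ignites at step 3
Step 4: cell (2,3)='.' (+2 fires, +7 burnt)
Step 5: cell (2,3)='.' (+1 fires, +2 burnt)
Step 6: cell (2,3)='.' (+0 fires, +1 burnt)
  fire out at step 6

3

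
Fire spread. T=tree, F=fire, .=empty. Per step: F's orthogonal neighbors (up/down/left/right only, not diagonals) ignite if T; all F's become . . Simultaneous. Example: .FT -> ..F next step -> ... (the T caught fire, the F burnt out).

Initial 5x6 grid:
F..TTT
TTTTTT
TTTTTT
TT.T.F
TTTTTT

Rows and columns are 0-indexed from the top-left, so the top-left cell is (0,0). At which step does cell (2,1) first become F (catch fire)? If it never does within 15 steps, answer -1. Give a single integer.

Step 1: cell (2,1)='T' (+3 fires, +2 burnt)
Step 2: cell (2,1)='T' (+5 fires, +3 burnt)
Step 3: cell (2,1)='F' (+7 fires, +5 burnt)
  -> target ignites at step 3
Step 4: cell (2,1)='.' (+7 fires, +7 burnt)
Step 5: cell (2,1)='.' (+2 fires, +7 burnt)
Step 6: cell (2,1)='.' (+0 fires, +2 burnt)
  fire out at step 6

3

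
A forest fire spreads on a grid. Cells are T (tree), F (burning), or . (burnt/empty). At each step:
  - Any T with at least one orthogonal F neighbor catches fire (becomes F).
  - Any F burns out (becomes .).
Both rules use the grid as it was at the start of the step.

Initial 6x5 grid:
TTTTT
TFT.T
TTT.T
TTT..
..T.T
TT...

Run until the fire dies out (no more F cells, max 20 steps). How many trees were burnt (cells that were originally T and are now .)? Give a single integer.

Answer: 16

Derivation:
Step 1: +4 fires, +1 burnt (F count now 4)
Step 2: +5 fires, +4 burnt (F count now 5)
Step 3: +3 fires, +5 burnt (F count now 3)
Step 4: +2 fires, +3 burnt (F count now 2)
Step 5: +1 fires, +2 burnt (F count now 1)
Step 6: +1 fires, +1 burnt (F count now 1)
Step 7: +0 fires, +1 burnt (F count now 0)
Fire out after step 7
Initially T: 19, now '.': 27
Total burnt (originally-T cells now '.'): 16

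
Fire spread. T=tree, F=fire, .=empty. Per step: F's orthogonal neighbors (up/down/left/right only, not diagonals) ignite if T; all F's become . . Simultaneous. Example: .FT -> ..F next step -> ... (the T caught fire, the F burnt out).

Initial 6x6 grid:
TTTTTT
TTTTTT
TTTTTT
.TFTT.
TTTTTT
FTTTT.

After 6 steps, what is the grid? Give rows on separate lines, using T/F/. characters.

Step 1: 6 trees catch fire, 2 burn out
  TTTTTT
  TTTTTT
  TTFTTT
  .F.FT.
  FTFTTT
  .FTTT.
Step 2: 7 trees catch fire, 6 burn out
  TTTTTT
  TTFTTT
  TF.FTT
  ....F.
  .F.FTT
  ..FTT.
Step 3: 7 trees catch fire, 7 burn out
  TTFTTT
  TF.FTT
  F...FT
  ......
  ....FT
  ...FT.
Step 4: 7 trees catch fire, 7 burn out
  TF.FTT
  F...FT
  .....F
  ......
  .....F
  ....F.
Step 5: 3 trees catch fire, 7 burn out
  F...FT
  .....F
  ......
  ......
  ......
  ......
Step 6: 1 trees catch fire, 3 burn out
  .....F
  ......
  ......
  ......
  ......
  ......

.....F
......
......
......
......
......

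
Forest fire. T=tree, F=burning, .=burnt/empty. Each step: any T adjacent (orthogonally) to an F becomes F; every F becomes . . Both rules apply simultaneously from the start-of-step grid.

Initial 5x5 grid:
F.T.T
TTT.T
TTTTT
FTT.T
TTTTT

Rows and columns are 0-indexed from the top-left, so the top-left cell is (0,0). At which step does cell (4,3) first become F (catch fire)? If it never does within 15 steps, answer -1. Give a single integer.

Step 1: cell (4,3)='T' (+4 fires, +2 burnt)
Step 2: cell (4,3)='T' (+4 fires, +4 burnt)
Step 3: cell (4,3)='T' (+3 fires, +4 burnt)
Step 4: cell (4,3)='F' (+3 fires, +3 burnt)
  -> target ignites at step 4
Step 5: cell (4,3)='.' (+2 fires, +3 burnt)
Step 6: cell (4,3)='.' (+2 fires, +2 burnt)
Step 7: cell (4,3)='.' (+1 fires, +2 burnt)
Step 8: cell (4,3)='.' (+0 fires, +1 burnt)
  fire out at step 8

4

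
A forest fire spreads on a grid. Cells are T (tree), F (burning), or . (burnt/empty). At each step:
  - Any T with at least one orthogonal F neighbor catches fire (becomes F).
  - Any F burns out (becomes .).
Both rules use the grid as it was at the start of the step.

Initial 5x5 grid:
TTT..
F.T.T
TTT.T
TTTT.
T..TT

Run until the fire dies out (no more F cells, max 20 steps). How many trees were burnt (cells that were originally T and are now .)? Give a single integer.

Answer: 14

Derivation:
Step 1: +2 fires, +1 burnt (F count now 2)
Step 2: +3 fires, +2 burnt (F count now 3)
Step 3: +4 fires, +3 burnt (F count now 4)
Step 4: +2 fires, +4 burnt (F count now 2)
Step 5: +1 fires, +2 burnt (F count now 1)
Step 6: +1 fires, +1 burnt (F count now 1)
Step 7: +1 fires, +1 burnt (F count now 1)
Step 8: +0 fires, +1 burnt (F count now 0)
Fire out after step 8
Initially T: 16, now '.': 23
Total burnt (originally-T cells now '.'): 14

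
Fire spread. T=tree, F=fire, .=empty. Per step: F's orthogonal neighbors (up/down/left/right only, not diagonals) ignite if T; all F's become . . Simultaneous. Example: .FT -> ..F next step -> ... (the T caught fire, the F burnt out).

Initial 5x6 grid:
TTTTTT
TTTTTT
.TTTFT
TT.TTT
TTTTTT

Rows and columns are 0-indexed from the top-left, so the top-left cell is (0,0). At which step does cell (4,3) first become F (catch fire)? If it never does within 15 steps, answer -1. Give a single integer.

Step 1: cell (4,3)='T' (+4 fires, +1 burnt)
Step 2: cell (4,3)='T' (+7 fires, +4 burnt)
Step 3: cell (4,3)='F' (+6 fires, +7 burnt)
  -> target ignites at step 3
Step 4: cell (4,3)='.' (+4 fires, +6 burnt)
Step 5: cell (4,3)='.' (+4 fires, +4 burnt)
Step 6: cell (4,3)='.' (+2 fires, +4 burnt)
Step 7: cell (4,3)='.' (+0 fires, +2 burnt)
  fire out at step 7

3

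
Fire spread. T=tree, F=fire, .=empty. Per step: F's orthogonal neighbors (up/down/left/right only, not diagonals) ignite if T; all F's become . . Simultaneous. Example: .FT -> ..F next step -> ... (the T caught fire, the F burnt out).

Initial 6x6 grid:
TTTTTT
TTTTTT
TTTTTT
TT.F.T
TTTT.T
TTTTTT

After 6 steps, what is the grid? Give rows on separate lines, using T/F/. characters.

Step 1: 2 trees catch fire, 1 burn out
  TTTTTT
  TTTTTT
  TTTFTT
  TT...T
  TTTF.T
  TTTTTT
Step 2: 5 trees catch fire, 2 burn out
  TTTTTT
  TTTFTT
  TTF.FT
  TT...T
  TTF..T
  TTTFTT
Step 3: 8 trees catch fire, 5 burn out
  TTTFTT
  TTF.FT
  TF...F
  TT...T
  TF...T
  TTF.FT
Step 4: 10 trees catch fire, 8 burn out
  TTF.FT
  TF...F
  F.....
  TF...F
  F....T
  TF...F
Step 5: 6 trees catch fire, 10 burn out
  TF...F
  F.....
  ......
  F.....
  .....F
  F.....
Step 6: 1 trees catch fire, 6 burn out
  F.....
  ......
  ......
  ......
  ......
  ......

F.....
......
......
......
......
......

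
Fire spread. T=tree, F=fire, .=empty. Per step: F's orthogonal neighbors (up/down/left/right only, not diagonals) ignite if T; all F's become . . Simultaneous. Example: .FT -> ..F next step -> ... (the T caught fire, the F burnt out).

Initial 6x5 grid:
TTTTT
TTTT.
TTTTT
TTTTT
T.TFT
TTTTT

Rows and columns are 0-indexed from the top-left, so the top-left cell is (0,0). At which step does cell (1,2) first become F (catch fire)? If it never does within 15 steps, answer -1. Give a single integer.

Step 1: cell (1,2)='T' (+4 fires, +1 burnt)
Step 2: cell (1,2)='T' (+5 fires, +4 burnt)
Step 3: cell (1,2)='T' (+5 fires, +5 burnt)
Step 4: cell (1,2)='F' (+5 fires, +5 burnt)
  -> target ignites at step 4
Step 5: cell (1,2)='.' (+5 fires, +5 burnt)
Step 6: cell (1,2)='.' (+2 fires, +5 burnt)
Step 7: cell (1,2)='.' (+1 fires, +2 burnt)
Step 8: cell (1,2)='.' (+0 fires, +1 burnt)
  fire out at step 8

4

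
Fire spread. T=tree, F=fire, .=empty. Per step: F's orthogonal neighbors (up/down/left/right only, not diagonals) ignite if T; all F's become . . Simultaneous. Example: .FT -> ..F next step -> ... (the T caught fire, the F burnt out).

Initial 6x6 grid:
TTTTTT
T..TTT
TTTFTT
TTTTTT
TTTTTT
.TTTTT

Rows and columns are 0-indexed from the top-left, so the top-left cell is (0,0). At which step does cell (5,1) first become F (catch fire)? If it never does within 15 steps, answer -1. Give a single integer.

Step 1: cell (5,1)='T' (+4 fires, +1 burnt)
Step 2: cell (5,1)='T' (+7 fires, +4 burnt)
Step 3: cell (5,1)='T' (+9 fires, +7 burnt)
Step 4: cell (5,1)='T' (+8 fires, +9 burnt)
Step 5: cell (5,1)='F' (+4 fires, +8 burnt)
  -> target ignites at step 5
Step 6: cell (5,1)='.' (+0 fires, +4 burnt)
  fire out at step 6

5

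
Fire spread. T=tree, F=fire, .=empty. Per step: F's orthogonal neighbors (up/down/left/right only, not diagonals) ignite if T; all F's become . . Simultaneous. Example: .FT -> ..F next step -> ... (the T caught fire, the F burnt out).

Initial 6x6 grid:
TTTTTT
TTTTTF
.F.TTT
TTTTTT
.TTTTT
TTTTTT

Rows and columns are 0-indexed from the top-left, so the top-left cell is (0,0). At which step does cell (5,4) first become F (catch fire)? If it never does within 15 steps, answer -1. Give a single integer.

Step 1: cell (5,4)='T' (+5 fires, +2 burnt)
Step 2: cell (5,4)='T' (+10 fires, +5 burnt)
Step 3: cell (5,4)='T' (+9 fires, +10 burnt)
Step 4: cell (5,4)='T' (+5 fires, +9 burnt)
Step 5: cell (5,4)='F' (+2 fires, +5 burnt)
  -> target ignites at step 5
Step 6: cell (5,4)='.' (+0 fires, +2 burnt)
  fire out at step 6

5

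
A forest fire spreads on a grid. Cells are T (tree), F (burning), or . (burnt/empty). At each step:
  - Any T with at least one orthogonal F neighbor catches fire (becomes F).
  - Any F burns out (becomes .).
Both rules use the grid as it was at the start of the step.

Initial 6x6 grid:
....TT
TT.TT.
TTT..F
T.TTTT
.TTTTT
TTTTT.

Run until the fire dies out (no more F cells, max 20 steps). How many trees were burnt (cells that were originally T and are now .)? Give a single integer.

Answer: 20

Derivation:
Step 1: +1 fires, +1 burnt (F count now 1)
Step 2: +2 fires, +1 burnt (F count now 2)
Step 3: +2 fires, +2 burnt (F count now 2)
Step 4: +3 fires, +2 burnt (F count now 3)
Step 5: +3 fires, +3 burnt (F count now 3)
Step 6: +3 fires, +3 burnt (F count now 3)
Step 7: +3 fires, +3 burnt (F count now 3)
Step 8: +3 fires, +3 burnt (F count now 3)
Step 9: +0 fires, +3 burnt (F count now 0)
Fire out after step 9
Initially T: 24, now '.': 32
Total burnt (originally-T cells now '.'): 20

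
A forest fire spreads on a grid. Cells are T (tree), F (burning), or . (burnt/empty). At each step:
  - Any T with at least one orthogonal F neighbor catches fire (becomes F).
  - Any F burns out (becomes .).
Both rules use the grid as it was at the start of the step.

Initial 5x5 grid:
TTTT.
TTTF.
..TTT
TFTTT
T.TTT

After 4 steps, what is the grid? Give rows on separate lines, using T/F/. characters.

Step 1: 5 trees catch fire, 2 burn out
  TTTF.
  TTF..
  ..TFT
  F.FTT
  T.TTT
Step 2: 7 trees catch fire, 5 burn out
  TTF..
  TF...
  ..F.F
  ...FT
  F.FTT
Step 3: 4 trees catch fire, 7 burn out
  TF...
  F....
  .....
  ....F
  ...FT
Step 4: 2 trees catch fire, 4 burn out
  F....
  .....
  .....
  .....
  ....F

F....
.....
.....
.....
....F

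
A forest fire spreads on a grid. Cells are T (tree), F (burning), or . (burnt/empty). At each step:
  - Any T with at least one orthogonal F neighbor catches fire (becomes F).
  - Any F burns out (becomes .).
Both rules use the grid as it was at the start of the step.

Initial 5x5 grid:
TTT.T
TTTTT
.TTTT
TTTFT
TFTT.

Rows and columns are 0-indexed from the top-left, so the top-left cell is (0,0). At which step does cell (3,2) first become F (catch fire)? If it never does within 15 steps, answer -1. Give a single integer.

Step 1: cell (3,2)='F' (+7 fires, +2 burnt)
  -> target ignites at step 1
Step 2: cell (3,2)='.' (+5 fires, +7 burnt)
Step 3: cell (3,2)='.' (+3 fires, +5 burnt)
Step 4: cell (3,2)='.' (+4 fires, +3 burnt)
Step 5: cell (3,2)='.' (+1 fires, +4 burnt)
Step 6: cell (3,2)='.' (+0 fires, +1 burnt)
  fire out at step 6

1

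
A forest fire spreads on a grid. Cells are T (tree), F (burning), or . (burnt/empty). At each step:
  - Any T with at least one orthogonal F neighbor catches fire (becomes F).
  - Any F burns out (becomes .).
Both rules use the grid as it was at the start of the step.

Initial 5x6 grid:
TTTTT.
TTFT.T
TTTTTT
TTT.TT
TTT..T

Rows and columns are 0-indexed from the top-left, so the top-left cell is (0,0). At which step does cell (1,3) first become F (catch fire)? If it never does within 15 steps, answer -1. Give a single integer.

Step 1: cell (1,3)='F' (+4 fires, +1 burnt)
  -> target ignites at step 1
Step 2: cell (1,3)='.' (+6 fires, +4 burnt)
Step 3: cell (1,3)='.' (+6 fires, +6 burnt)
Step 4: cell (1,3)='.' (+4 fires, +6 burnt)
Step 5: cell (1,3)='.' (+3 fires, +4 burnt)
Step 6: cell (1,3)='.' (+1 fires, +3 burnt)
Step 7: cell (1,3)='.' (+0 fires, +1 burnt)
  fire out at step 7

1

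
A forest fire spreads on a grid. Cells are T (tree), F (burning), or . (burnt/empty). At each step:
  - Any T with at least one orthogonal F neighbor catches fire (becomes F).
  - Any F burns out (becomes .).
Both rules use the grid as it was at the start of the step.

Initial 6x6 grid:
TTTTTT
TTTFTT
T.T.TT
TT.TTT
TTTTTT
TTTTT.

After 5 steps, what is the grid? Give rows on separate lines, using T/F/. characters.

Step 1: 3 trees catch fire, 1 burn out
  TTTFTT
  TTF.FT
  T.T.TT
  TT.TTT
  TTTTTT
  TTTTT.
Step 2: 6 trees catch fire, 3 burn out
  TTF.FT
  TF...F
  T.F.FT
  TT.TTT
  TTTTTT
  TTTTT.
Step 3: 5 trees catch fire, 6 burn out
  TF...F
  F.....
  T....F
  TT.TFT
  TTTTTT
  TTTTT.
Step 4: 5 trees catch fire, 5 burn out
  F.....
  ......
  F.....
  TT.F.F
  TTTTFT
  TTTTT.
Step 5: 4 trees catch fire, 5 burn out
  ......
  ......
  ......
  FT....
  TTTF.F
  TTTTF.

......
......
......
FT....
TTTF.F
TTTTF.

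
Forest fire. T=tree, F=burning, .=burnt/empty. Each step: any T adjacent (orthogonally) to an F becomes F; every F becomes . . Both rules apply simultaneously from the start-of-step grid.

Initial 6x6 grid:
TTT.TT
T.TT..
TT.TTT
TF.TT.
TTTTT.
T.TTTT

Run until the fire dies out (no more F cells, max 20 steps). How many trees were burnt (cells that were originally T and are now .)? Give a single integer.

Step 1: +3 fires, +1 burnt (F count now 3)
Step 2: +3 fires, +3 burnt (F count now 3)
Step 3: +4 fires, +3 burnt (F count now 4)
Step 4: +4 fires, +4 burnt (F count now 4)
Step 5: +4 fires, +4 burnt (F count now 4)
Step 6: +4 fires, +4 burnt (F count now 4)
Step 7: +2 fires, +4 burnt (F count now 2)
Step 8: +0 fires, +2 burnt (F count now 0)
Fire out after step 8
Initially T: 26, now '.': 34
Total burnt (originally-T cells now '.'): 24

Answer: 24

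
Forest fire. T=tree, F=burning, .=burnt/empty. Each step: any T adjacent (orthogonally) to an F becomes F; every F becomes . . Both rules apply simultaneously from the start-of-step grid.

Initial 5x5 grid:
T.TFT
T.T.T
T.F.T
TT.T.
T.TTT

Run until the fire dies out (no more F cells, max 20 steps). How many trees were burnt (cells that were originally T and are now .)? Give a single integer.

Step 1: +3 fires, +2 burnt (F count now 3)
Step 2: +1 fires, +3 burnt (F count now 1)
Step 3: +1 fires, +1 burnt (F count now 1)
Step 4: +0 fires, +1 burnt (F count now 0)
Fire out after step 4
Initially T: 15, now '.': 15
Total burnt (originally-T cells now '.'): 5

Answer: 5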